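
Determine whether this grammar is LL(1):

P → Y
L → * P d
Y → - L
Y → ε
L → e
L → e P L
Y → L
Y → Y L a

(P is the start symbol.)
Relevant sets:
  FIRST(L) = { '*', 'e' }
  FIRST(Y) = { '*', '-', 'e', ε }
  FOLLOW(Y) = { $, '*', 'd', 'e' }

For L:
  PREDICT(L → '*' P d) = { '*' }
  PREDICT(L → e) = { 'e' }
  PREDICT(L → e P L) = { 'e' }
For Y:
  PREDICT(Y → '-' L) = { '-' }
  PREDICT(Y → ε) = { $, '*', 'd', 'e' }
  PREDICT(Y → L) = { '*', 'e' }
  PREDICT(Y → Y L a) = { '*', '-', 'e' }
P has a single production, so nothing to check there.

Conflict found: Predict set conflict for L: { 'e' }
The grammar is NOT LL(1).

Answer: No. Predict set conflict for L: { 'e' }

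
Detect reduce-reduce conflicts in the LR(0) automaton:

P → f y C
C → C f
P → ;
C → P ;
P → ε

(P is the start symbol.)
No reduce-reduce conflicts

A reduce-reduce conflict occurs when an LR(0) state has two complete items [A → α .] and [B → β .] — both call for a reduction, and with no lookahead the parser cannot choose between them.

Augment with P' → P and build the canonical LR(0) collection (I0 = CLOSURE({[P' → . P]}), then GOTO on every symbol after a dot until no new states appear). It has 9 states:
  I0: { [P → . ;], [P → . f y C], [P → .], [P' → . P] }  — shift, reduce
  I1: { [P → ; .] }  — reduce
  I2: { [P' → P .] }  — accept
  I3: { [P → f . y C] }  — shift
  I4: { [C → . C f], [C → . P ;], [P → . ;], [P → . f y C], [P → .], [P → f y . C] }  — shift, reduce
  I5: { [C → C . f], [P → f y C .] }  — shift, reduce
  I6: { [C → P . ;] }  — shift
  I7: { [C → P ; .] }  — reduce
  I8: { [C → C f .] }  — reduce

No state contains more than one complete item.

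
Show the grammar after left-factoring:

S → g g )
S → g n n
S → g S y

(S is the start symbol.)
Left-factoring transforms A → αβ₁ | αβ₂ into A → αA' and A' → β₁ | β₂
(α is the longest common prefix among the alternatives). Repeat until
no nonterminal has two alternatives with a common prefix.

Round 1: S has alternatives sharing prefix 'g'. Introduce S': S → g S'
  Add: S' → g )
  Add: S' → n n
  Add: S' → S y

No remaining common prefixes — done.

Resulting grammar:
S → g S'
S' → g )
S' → n n
S' → S y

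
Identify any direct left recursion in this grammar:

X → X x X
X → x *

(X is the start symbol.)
X → X x X: LEFT RECURSIVE (starts with X)
X → x *: starts with x

The grammar has direct left recursion on: X.

Answer: Yes, X is left-recursive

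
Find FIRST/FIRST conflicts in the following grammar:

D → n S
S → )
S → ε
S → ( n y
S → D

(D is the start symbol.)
FIRST sets of the non-terminals at (or reachable through a nullable prefix from) the front of some alternative:
  FIRST(D) = { 'n' }

Productions for S:
  S → ): FIRST = { ')' }
  S → ε: FIRST = { ε }
  S → ( n y: FIRST = { '(' }
  S → D: FIRST = { 'n' }
D has only one production, so no FIRST/FIRST conflict is possible there.

All alternatives of each non-terminal have pairwise disjoint FIRST sets.

Answer: No FIRST/FIRST conflicts.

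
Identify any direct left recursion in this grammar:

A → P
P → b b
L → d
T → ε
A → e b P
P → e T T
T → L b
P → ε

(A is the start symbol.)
Direct left recursion occurs when N → N α for some non-terminal N (the right-hand side begins with the left-hand side itself).

A → P: starts with P
P → b b: starts with b
L → d: starts with d
T → ε: starts with ε
A → e b P: starts with e
P → e T T: starts with e
T → L b: starts with L
P → ε: starts with ε

No direct left recursion found.

Answer: No direct left recursion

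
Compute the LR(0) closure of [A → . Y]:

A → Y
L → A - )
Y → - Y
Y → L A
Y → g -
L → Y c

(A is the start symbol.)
{ [A → . Y], [L → . A - )], [L → . Y c], [Y → . - Y], [Y → . L A], [Y → . g -] }

Start with: [A → . Y]
  [A → . Y] has the dot before Y: add [Y → . - Y], [Y → . L A], [Y → . g -]
  [Y → . L A] has the dot before L: add [L → . A - )], [L → . Y c]
  [L → . A - )] has the dot before A: all A-items already present
No further items can be added.

CLOSURE = { [A → . Y], [L → . A - )], [L → . Y c], [Y → . - Y], [Y → . L A], [Y → . g -] }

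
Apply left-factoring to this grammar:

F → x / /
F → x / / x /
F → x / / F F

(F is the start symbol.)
Left-factoring transforms A → αβ₁ | αβ₂ into A → αA' and A' → β₁ | β₂
(α is the longest common prefix among the alternatives). Repeat until
no nonterminal has two alternatives with a common prefix.

Round 1: F has alternatives sharing prefix 'x / /'. Introduce F': F → x / / F'
  Add: F' → ε
  Add: F' → x /
  Add: F' → F F

No remaining common prefixes — done.

Resulting grammar:
F → x / / F'
F' → ε
F' → x /
F' → F F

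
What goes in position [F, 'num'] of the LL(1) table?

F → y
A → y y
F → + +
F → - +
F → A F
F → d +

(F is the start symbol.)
Empty (error entry)

To find M[F, 'num'], we find productions for F where 'num' is in the predict set (PREDICT(N → α) = (FIRST(α) \ {ε}) ∪ (FOLLOW(N) if α ⇒* ε)).

Relevant sets:
  FIRST(A) = { 'y' }

F → y: PREDICT = { 'y' }
F → + +: PREDICT = { '+' }
F → - +: PREDICT = { '-' }
F → A F: PREDICT = { 'y' }
F → d +: PREDICT = { 'd' }

M[F, 'num'] is empty (no production applies)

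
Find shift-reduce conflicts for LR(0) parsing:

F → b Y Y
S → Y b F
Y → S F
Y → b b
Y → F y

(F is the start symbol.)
Yes — I7: [Y → b b .] vs [F → . b Y Y]; I8: [F → b Y Y .] vs [S → Y . b F]; I10: [S → Y b F .] vs [Y → F . y]

A shift-reduce conflict occurs when an LR(0) state has both:
  - a complete (reduce) item [A → α .] (dot at the end), and
  - a shift item [B → β . c γ] (dot before a terminal).

Augment with F' → F and build the canonical LR(0) collection (I0 = CLOSURE({[F' → . F]}), then GOTO on every symbol after a dot until no new states appear). It has 15 states:
  I0: { [F → . b Y Y], [F' → . F] }  — shift
  I1: { [F' → F .] }  — accept
  I2: { [F → . b Y Y], [F → b . Y Y], [S → . Y b F], [Y → . F y], [Y → . S F], [Y → . b b] }  — shift
  I3: { [Y → F . y] }  — shift
  I4: { [F → . b Y Y], [Y → S . F] }  — shift
  I5: { [F → . b Y Y], [F → b Y . Y], [S → . Y b F], [S → Y . b F], [Y → . F y], [Y → . S F], [Y → . b b] }  — shift
  I6: { [F → . b Y Y], [F → b . Y Y], [S → . Y b F], [Y → . F y], [Y → . S F], [Y → . b b], [Y → b . b] }  — shift
  I7: { [F → . b Y Y], [F → b . Y Y], [S → . Y b F], [Y → . F y], [Y → . S F], [Y → . b b], [Y → b . b], [Y → b b .] }  — shift, reduce
  I8: { [F → b Y Y .], [S → Y . b F] }  — shift, reduce
  I9: { [F → . b Y Y], [F → b . Y Y], [S → . Y b F], [S → Y b . F], [Y → . F y], [Y → . S F], [Y → . b b], [Y → b . b] }  — shift
  I10: { [S → Y b F .], [Y → F . y] }  — shift, reduce
  I11: { [Y → F y .] }  — reduce
  I12: { [F → . b Y Y], [S → Y b . F] }  — shift
  I13: { [S → Y b F .] }  — reduce
  I14: { [Y → S F .] }  — reduce

I7 contains reduce item [Y → b b .] and shift items [F → . b Y Y], [Y → . b b], [Y → b . b] — shift-reduce conflict.
I8 contains reduce item [F → b Y Y .] and shift item [S → Y . b F] — shift-reduce conflict.
I10 contains reduce item [S → Y b F .] and shift item [Y → F . y] — shift-reduce conflict.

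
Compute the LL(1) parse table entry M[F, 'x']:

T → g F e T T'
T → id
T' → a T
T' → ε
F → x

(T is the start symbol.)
To find M[F, 'x'], we find productions for F where 'x' is in the predict set (PREDICT(N → α) = (FIRST(α) \ {ε}) ∪ (FOLLOW(N) if α ⇒* ε)).

F → x: PREDICT = { 'x' }
  'x' is in predict set, so this production goes in M[F, 'x']

M[F, 'x'] = F → x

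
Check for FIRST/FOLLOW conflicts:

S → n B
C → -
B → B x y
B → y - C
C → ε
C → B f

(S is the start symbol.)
A FIRST/FOLLOW conflict occurs when a non-terminal N has a nullable alternative N → β (β ⇒* ε) and another alternative N → α with FIRST(α) ∩ FOLLOW(N) ≠ ∅: on such a lookahead the parser cannot decide between expanding α and letting N vanish via β.

Nullable non-terminals: C.
FIRST sets used below: FIRST(B) = { 'y' }

C: nullable alternative(s) C → ε; FOLLOW(C) = { $, 'f', 'x' }
  C → -: FIRST \ {ε} = { '-' } — disjoint from FOLLOW(C)
  C → ε: FIRST \ {ε} = { } — this is the only nullable alternative, skip
  C → B f: FIRST \ {ε} = { 'y' } — disjoint from FOLLOW(C)

B, S have no nullable alternative, so no FIRST/FOLLOW check is needed there.

No FIRST/FOLLOW conflicts found.

Answer: No FIRST/FOLLOW conflicts.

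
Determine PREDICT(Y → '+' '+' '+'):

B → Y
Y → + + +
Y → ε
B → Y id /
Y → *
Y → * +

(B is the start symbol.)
{ '+' }

PREDICT(Y → '+' '+' '+') = (FIRST(RHS) \ {ε}) ∪ (FOLLOW(Y) if ε ∈ FIRST(RHS), i.e. RHS ⇒* ε)
FIRST('+' '+' '+') = { '+' }
ε ∉ FIRST('+' '+' '+'), so FOLLOW(Y) is not added.
PREDICT(Y → '+' '+' '+') = { '+' }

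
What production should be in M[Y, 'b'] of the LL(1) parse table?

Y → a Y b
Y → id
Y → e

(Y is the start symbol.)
Empty (error entry)

To find M[Y, 'b'], we find productions for Y where 'b' is in the predict set (PREDICT(N → α) = (FIRST(α) \ {ε}) ∪ (FOLLOW(N) if α ⇒* ε)).

Y → a Y b: PREDICT = { 'a' }
Y → id: PREDICT = { 'id' }
Y → e: PREDICT = { 'e' }

M[Y, 'b'] is empty (no production applies)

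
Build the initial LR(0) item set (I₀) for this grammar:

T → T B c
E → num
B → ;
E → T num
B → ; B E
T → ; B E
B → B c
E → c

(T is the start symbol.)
{ [T → . ; B E], [T → . T B c], [T' → . T] }

First, augment the grammar with T' → T
I₀ = CLOSURE({ [T' → . T] }):
  [T' → . T] has the dot before T: add [T → . T B c], [T → . ; B E]
No further items can be added.

I₀ = { [T → . ; B E], [T → . T B c], [T' → . T] }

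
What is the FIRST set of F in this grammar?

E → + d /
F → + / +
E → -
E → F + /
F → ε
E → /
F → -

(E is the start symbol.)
{ '+', '-', ε }

To compute FIRST(F), examine every production with F on the left-hand side, reading each right-hand side left to right until a non-nullable symbol is reached.

From F → + / +:
  - '+' is a terminal: add '+' and stop
From F → ε:
  - ε-production, so ε ∈ FIRST(F)
From F → -:
  - '-' is a terminal: add '-' and stop

Collecting: FIRST(F) = { '+', '-', ε }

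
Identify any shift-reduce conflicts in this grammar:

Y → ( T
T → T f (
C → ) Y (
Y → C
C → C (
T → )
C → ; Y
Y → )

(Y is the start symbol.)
Augment with Y' → Y and build the canonical LR(0) collection (I0 = CLOSURE({[Y' → . Y]}), then GOTO on every symbol after a dot until no new states appear). It has 14 states:
  I0: { [C → . ) Y (], [C → . ; Y], [C → . C (], [Y → . ( T], [Y → . )], [Y → . C], [Y' → . Y] }  — shift
  I1: { [T → . )], [T → . T f (], [Y → ( . T] }  — shift
  I2: { [C → ) . Y (], [C → . ) Y (], [C → . ; Y], [C → . C (], [Y → ) .], [Y → . ( T], [Y → . )], [Y → . C] }  — shift, reduce
  I3: { [C → . ) Y (], [C → . ; Y], [C → . C (], [C → ; . Y], [Y → . ( T], [Y → . )], [Y → . C] }  — shift
  I4: { [C → C . (], [Y → C .] }  — shift, reduce
  I5: { [Y' → Y .] }  — accept
  I6: { [C → C ( .] }  — reduce
  I7: { [C → ; Y .] }  — reduce
  I8: { [C → ) Y . (] }  — shift
  I9: { [C → ) Y ( .] }  — reduce
  I10: { [T → ) .] }  — reduce
  I11: { [T → T . f (], [Y → ( T .] }  — shift, reduce
  I12: { [T → T f . (] }  — shift
  I13: { [T → T f ( .] }  — reduce

I2 contains reduce item [Y → ) .] and shift items [C → . ) Y (], [C → . ; Y], [Y → . ( T], [Y → . )] — shift-reduce conflict.
I4 contains reduce item [Y → C .] and shift item [C → C . (] — shift-reduce conflict.
I11 contains reduce item [Y → ( T .] and shift item [T → T . f (] — shift-reduce conflict.

Answer: Yes — I2: [Y → ) .] vs [C → . ) Y (]; I4: [Y → C .] vs [C → C . (]; I11: [Y → ( T .] vs [T → T . f (]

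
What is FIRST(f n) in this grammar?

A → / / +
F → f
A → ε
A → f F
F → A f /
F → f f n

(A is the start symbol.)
To compute FIRST(f n), process the symbols left to right:
Symbol f is a terminal. Add 'f' and stop.
FIRST(f n) = { 'f' }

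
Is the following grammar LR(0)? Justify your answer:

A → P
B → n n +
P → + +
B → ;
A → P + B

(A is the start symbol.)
No. Shift-reduce conflict between [A → P .] and [A → P . + B]

A grammar is LR(0) if no state in the canonical LR(0) collection has:
  - both a shift item (dot before a terminal) and a complete item (shift-reduce conflict), or
  - two or more complete items (reduce-reduce conflict; the accept item [A' → A .] counts as a complete item here).

Augment with A' → A and build the canonical LR(0) collection (I0 = CLOSURE({[A' → . A]}), then GOTO on every symbol after a dot until no new states appear). It has 11 states:
  I0: { [A → . P + B], [A → . P], [A' → . A], [P → . + +] }  — shift
  I1: { [P → + . +] }  — shift
  I2: { [A' → A .] }  — accept
  I3: { [A → P . + B], [A → P .] }  — shift, reduce
  I4: { [A → P + . B], [B → . ;], [B → . n n +] }  — shift
  I5: { [B → ; .] }  — reduce
  I6: { [A → P + B .] }  — reduce
  I7: { [B → n . n +] }  — shift
  I8: { [B → n n . +] }  — shift
  I9: { [B → n n + .] }  — reduce
  I10: { [P → + + .] }  — reduce

Conflict in state I3:
  Shift-reduce conflict between [A → P .] and [A → P . + B]
So the grammar is NOT LR(0).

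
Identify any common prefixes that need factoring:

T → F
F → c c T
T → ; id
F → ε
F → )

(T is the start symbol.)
Left-factoring is needed when two productions for the same non-terminal
share a common prefix on the right-hand side.

Productions for T:
  T → F
  T → ; id
Productions for F:
  F → c c T
  F → ε
  F → )

No common prefixes found.

Answer: No, left-factoring is not needed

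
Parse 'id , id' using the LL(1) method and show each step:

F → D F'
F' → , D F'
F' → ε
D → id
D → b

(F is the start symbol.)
Stack is shown with the top on the left.

Stack     Input      Action
---------------------------
F $       id , id $  output F → D F'
D F' $    id , id $  output D → id
id F' $   id , id $  match 'id'
F' $      , id $     output F' → , D F'
, D F' $  , id $     match ','
D F' $    id $       output D → id
id F' $   id $       match 'id'
F' $      $          output F' → ε
$         $          accept

The string is accepted.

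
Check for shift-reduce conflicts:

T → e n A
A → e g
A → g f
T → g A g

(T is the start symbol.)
Augment with T' → T and build the canonical LR(0) collection (I0 = CLOSURE({[T' → . T]}), then GOTO on every symbol after a dot until no new states appear). It has 12 states:
  I0: { [T → . e n A], [T → . g A g], [T' → . T] }  — shift
  I1: { [T' → T .] }  — accept
  I2: { [T → e . n A] }  — shift
  I3: { [A → . e g], [A → . g f], [T → g . A g] }  — shift
  I4: { [T → g A . g] }  — shift
  I5: { [A → e . g] }  — shift
  I6: { [A → g . f] }  — shift
  I7: { [A → g f .] }  — reduce
  I8: { [A → e g .] }  — reduce
  I9: { [T → g A g .] }  — reduce
  I10: { [A → . e g], [A → . g f], [T → e n . A] }  — shift
  I11: { [T → e n A .] }  — reduce

No state contains both a complete item and a shift item.

Answer: No shift-reduce conflicts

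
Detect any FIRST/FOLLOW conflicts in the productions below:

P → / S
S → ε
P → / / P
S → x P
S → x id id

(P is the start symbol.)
Nullable non-terminals: S.

S: nullable alternative(s) S → ε; FOLLOW(S) = { $ }
  S → ε: FIRST \ {ε} = { } — this is the only nullable alternative, skip
  S → x P: FIRST \ {ε} = { 'x' } — disjoint from FOLLOW(S)
  S → x id id: FIRST \ {ε} = { 'x' } — disjoint from FOLLOW(S)

P has no nullable alternative, so no FIRST/FOLLOW check is needed there.

No FIRST/FOLLOW conflicts found.

Answer: No FIRST/FOLLOW conflicts.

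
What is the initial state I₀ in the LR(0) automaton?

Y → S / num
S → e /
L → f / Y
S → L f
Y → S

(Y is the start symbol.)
First, augment the grammar with Y' → Y
I₀ = CLOSURE({ [Y' → . Y] }):
  [Y' → . Y] has the dot before Y: add [Y → . S / num], [Y → . S]
  [Y → . S / num] has the dot before S: add [S → . e /], [S → . L f]
  [S → . L f] has the dot before L: add [L → . f / Y]
No further items can be added.

I₀ = { [L → . f / Y], [S → . L f], [S → . e /], [Y → . S / num], [Y → . S], [Y' → . Y] }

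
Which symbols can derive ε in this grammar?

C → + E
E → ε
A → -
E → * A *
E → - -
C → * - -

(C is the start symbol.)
ε-productions: E → ε
So E is immediately nullable.
No further non-terminal can be added: every production for the remaining non-terminals contains a terminal or a non-nullable non-terminal.
Nullable = { 'E' }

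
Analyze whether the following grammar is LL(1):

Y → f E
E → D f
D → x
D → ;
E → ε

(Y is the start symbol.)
Yes, the grammar is LL(1).

Relevant sets:
  FIRST(D) = { ';', 'x' }
  FOLLOW(E) = { $ }

For E:
  PREDICT(E → D f) = { ';', 'x' }
  PREDICT(E → ε) = { $ }
For D:
  PREDICT(D → x) = { 'x' }
  PREDICT(D → ';') = { ';' }
Y has a single production, so nothing to check there.

All predict sets are disjoint. The grammar IS LL(1).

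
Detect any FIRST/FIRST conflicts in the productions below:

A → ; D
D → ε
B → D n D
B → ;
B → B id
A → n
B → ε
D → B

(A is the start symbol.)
Yes. D → ε / D → B on { ε }; B → D n D / B → ';' on { ';' }; B → D n D / B → B id on { ';', 'id', 'n' }; B → ';' / B → B id on { ';' }

FIRST sets of the non-terminals at (or reachable through a nullable prefix from) the front of some alternative:
  FIRST(B) = { ';', 'id', 'n', ε }
  FIRST(D) = { ';', 'id', 'n', ε }

Productions for A:
  A → ; D: FIRST = { ';' }
  A → n: FIRST = { 'n' }
Productions for D:
  D → ε: FIRST = { ε }
  D → B: FIRST = { ';', 'id', 'n', ε }
Productions for B:
  B → D n D: FIRST = { ';', 'id', 'n' }
  B → ;: FIRST = { ';' }
  B → B id: FIRST = { ';', 'id', 'n' }
  B → ε: FIRST = { ε }

Conflict for D: D → ε and D → B
  Overlap: { ε }
Conflict for B: B → D n D and B → ;
  Overlap: { ';' }
Conflict for B: B → D n D and B → B id
  Overlap: { ';', 'id', 'n' }
Conflict for B: B → ; and B → B id
  Overlap: { ';' }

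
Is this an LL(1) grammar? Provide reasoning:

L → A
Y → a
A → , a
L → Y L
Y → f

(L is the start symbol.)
Yes, the grammar is LL(1).

A grammar is LL(1) if for each non-terminal N with multiple productions, the predict sets of those productions are pairwise disjoint, where PREDICT(N → α) = (FIRST(α) \ {ε}) ∪ (FOLLOW(N) if α ⇒* ε).

Relevant sets:
  FIRST(A) = { ',' }
  FIRST(Y) = { 'a', 'f' }

For L:
  PREDICT(L → A) = { ',' }
  PREDICT(L → Y L) = { 'a', 'f' }
For Y:
  PREDICT(Y → a) = { 'a' }
  PREDICT(Y → f) = { 'f' }
A has a single production, so nothing to check there.

All predict sets are disjoint. The grammar IS LL(1).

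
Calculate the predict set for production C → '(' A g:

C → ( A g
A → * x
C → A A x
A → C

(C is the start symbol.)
{ '(' }

PREDICT(C → '(' A g) = (FIRST(RHS) \ {ε}) ∪ (FOLLOW(C) if ε ∈ FIRST(RHS), i.e. RHS ⇒* ε)
FIRST('(' A g) = { '(' }
ε ∉ FIRST('(' A g), so FOLLOW(C) is not added.
PREDICT(C → '(' A g) = { '(' }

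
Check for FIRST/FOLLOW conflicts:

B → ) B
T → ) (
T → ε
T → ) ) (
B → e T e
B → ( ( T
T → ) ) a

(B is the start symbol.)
No FIRST/FOLLOW conflicts.

A FIRST/FOLLOW conflict occurs when a non-terminal N has a nullable alternative N → β (β ⇒* ε) and another alternative N → α with FIRST(α) ∩ FOLLOW(N) ≠ ∅: on such a lookahead the parser cannot decide between expanding α and letting N vanish via β.

Nullable non-terminals: T.

T: nullable alternative(s) T → ε; FOLLOW(T) = { $, 'e' }
  T → ) (: FIRST \ {ε} = { ')' } — disjoint from FOLLOW(T)
  T → ε: FIRST \ {ε} = { } — this is the only nullable alternative, skip
  T → ) ) (: FIRST \ {ε} = { ')' } — disjoint from FOLLOW(T)
  T → ) ) a: FIRST \ {ε} = { ')' } — disjoint from FOLLOW(T)

B has no nullable alternative, so no FIRST/FOLLOW check is needed there.

No FIRST/FOLLOW conflicts found.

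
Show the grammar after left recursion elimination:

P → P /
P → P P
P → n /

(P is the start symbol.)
P → n / P'
P' → / P'
P' → P P'
P' → ε

P is directly left-recursive. The standard transformation for
  A → A α₁ | ... | A α_m | β₁ | ... | β_n
is
  A  → β₁ A' | ... | β_n A'
  A' → α₁ A' | ... | α_m A' | ε

P → n / becomes P → n / P'
P → P / becomes P' → / P'
P → P P becomes P' → P P'
Add P' → ε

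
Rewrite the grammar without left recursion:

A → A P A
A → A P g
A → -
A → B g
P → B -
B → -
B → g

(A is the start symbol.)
A → - A'
A → B g A'
A' → P A A'
A' → P g A'
A' → ε
P → B -
B → -
B → g

A is directly left-recursive. The standard transformation for
  A → A α₁ | ... | A α_m | β₁ | ... | β_n
is
  A  → β₁ A' | ... | β_n A'
  A' → α₁ A' | ... | α_m A' | ε

A → - becomes A → - A'
A → B g becomes A → B g A'
A → A P A becomes A' → P A A'
A → A P g becomes A' → P g A'
Add A' → ε

Productions for other non-terminals are unchanged:
  P → B -
  B → -
  B → g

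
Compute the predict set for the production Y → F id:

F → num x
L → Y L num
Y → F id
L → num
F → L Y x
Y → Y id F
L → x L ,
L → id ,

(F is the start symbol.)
PREDICT(Y → F id) = (FIRST(RHS) \ {ε}) ∪ (FOLLOW(Y) if ε ∈ FIRST(RHS), i.e. RHS ⇒* ε)
FIRST(F) = { 'id', 'num', 'x' }
FIRST(F id) = { 'id', 'num', 'x' }
ε ∉ FIRST(F id), so FOLLOW(Y) is not added.
PREDICT(Y → F id) = { 'id', 'num', 'x' }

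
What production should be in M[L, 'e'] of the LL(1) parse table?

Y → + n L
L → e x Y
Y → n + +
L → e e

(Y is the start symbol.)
L → e x Y, L → e e

To find M[L, 'e'], we find productions for L where 'e' is in the predict set (PREDICT(N → α) = (FIRST(α) \ {ε}) ∪ (FOLLOW(N) if α ⇒* ε)).

L → e x Y: PREDICT = { 'e' }
  'e' is in predict set, so this production goes in M[L, 'e']
L → e e: PREDICT = { 'e' }
  'e' is in predict set, so this production goes in M[L, 'e']

M[L, 'e'] = L → e x Y, L → e e  (a multiply-defined cell — the grammar is not LL(1))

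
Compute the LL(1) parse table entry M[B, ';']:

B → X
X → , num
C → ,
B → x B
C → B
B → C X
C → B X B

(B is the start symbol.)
Empty (error entry)

To find M[B, ';'], we find productions for B where ';' is in the predict set (PREDICT(N → α) = (FIRST(α) \ {ε}) ∪ (FOLLOW(N) if α ⇒* ε)).

Relevant sets:
  FIRST(X) = { ',' }
  FIRST(C) = { ',', 'x' }

B → X: PREDICT = { ',' }
B → x B: PREDICT = { 'x' }
B → C X: PREDICT = { ',', 'x' }

M[B, ';'] is empty (no production applies)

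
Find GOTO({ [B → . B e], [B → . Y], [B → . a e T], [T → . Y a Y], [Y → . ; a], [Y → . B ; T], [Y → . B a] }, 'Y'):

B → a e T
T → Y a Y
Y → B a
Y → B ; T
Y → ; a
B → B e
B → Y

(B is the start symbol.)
GOTO(I, 'Y') = CLOSURE({ [A → αX.β] : [A → α.Xβ] ∈ I, X = 'Y' })

Items with dot before 'Y', with the dot advanced:
  [B → . Y] → [B → Y .]
  [T → . Y a Y] → [T → Y . a Y]
Closure adds nothing (no advanced item has the dot before a non-terminal).

GOTO = { [B → Y .], [T → Y . a Y] }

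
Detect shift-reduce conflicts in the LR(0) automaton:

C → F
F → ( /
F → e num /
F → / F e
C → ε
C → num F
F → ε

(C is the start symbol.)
Augment with C' → C and build the canonical LR(0) collection (I0 = CLOSURE({[C' → . C]}), then GOTO on every symbol after a dot until no new states appear). It has 13 states:
  I0: { [C → . F], [C → . num F], [C → .], [C' → . C], [F → . ( /], [F → . / F e], [F → . e num /], [F → .] }  — shift, 2 reduces
  I1: { [F → ( . /] }  — shift
  I2: { [F → . ( /], [F → . / F e], [F → . e num /], [F → .], [F → / . F e] }  — shift, reduce
  I3: { [C' → C .] }  — accept
  I4: { [C → F .] }  — reduce
  I5: { [F → e . num /] }  — shift
  I6: { [C → num . F], [F → . ( /], [F → . / F e], [F → . e num /], [F → .] }  — shift, reduce
  I7: { [C → num F .] }  — reduce
  I8: { [F → e num . /] }  — shift
  I9: { [F → e num / .] }  — reduce
  I10: { [F → / F . e] }  — shift
  I11: { [F → / F e .] }  — reduce
  I12: { [F → ( / .] }  — reduce

I0 contains reduce items [C → .], [F → .] and shift items [C → . num F], [F → . ( /], [F → . / F e], [F → . e num /] — shift-reduce conflict.
I2 contains reduce item [F → .] and shift items [F → . ( /], [F → . / F e], [F → . e num /] — shift-reduce conflict.
I6 contains reduce item [F → .] and shift items [F → . ( /], [F → . / F e], [F → . e num /] — shift-reduce conflict.

Answer: Yes — I0: [C → .] vs [C → . num F]; I2: [F → .] vs [F → . ( /]; I6: [F → .] vs [F → . ( /]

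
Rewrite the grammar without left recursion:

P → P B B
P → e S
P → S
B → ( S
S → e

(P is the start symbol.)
P → e S P'
P → S P'
P' → B B P'
P' → ε
B → ( S
S → e

P is directly left-recursive. The standard transformation for
  A → A α₁ | ... | A α_m | β₁ | ... | β_n
is
  A  → β₁ A' | ... | β_n A'
  A' → α₁ A' | ... | α_m A' | ε

P → e S becomes P → e S P'
P → S becomes P → S P'
P → P B B becomes P' → B B P'
Add P' → ε

Productions for other non-terminals are unchanged:
  B → ( S
  S → e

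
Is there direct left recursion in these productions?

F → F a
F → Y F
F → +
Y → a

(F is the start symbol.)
Yes, F is left-recursive

Direct left recursion occurs when N → N α for some non-terminal N (the right-hand side begins with the left-hand side itself).

F → F a: LEFT RECURSIVE (starts with F)
F → Y F: starts with Y
F → +: starts with '+'
Y → a: starts with a

The grammar has direct left recursion on: F.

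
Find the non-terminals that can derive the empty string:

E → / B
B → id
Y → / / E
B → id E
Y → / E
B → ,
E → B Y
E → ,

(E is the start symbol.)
None

A non-terminal is nullable if it can derive ε (the empty string): either it has an ε-production, or it has a production whose right-hand side consists entirely of nullable non-terminals.

There are no ε-productions, so no non-terminal can derive ε.
No non-terminals are nullable.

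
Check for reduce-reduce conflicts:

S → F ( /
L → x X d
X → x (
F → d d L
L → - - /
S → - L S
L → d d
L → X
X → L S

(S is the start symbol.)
A reduce-reduce conflict occurs when an LR(0) state has two complete items [A → α .] and [B → β .] — both call for a reduction, and with no lookahead the parser cannot choose between them.

Augment with S' → S and build the canonical LR(0) collection (I0 = CLOSURE({[S' → . S]}), then GOTO on every symbol after a dot until no new states appear). It has 23 states:
  I0: { [F → . d d L], [S → . - L S], [S → . F ( /], [S' → . S] }  — shift
  I1: { [L → . - - /], [L → . X], [L → . d d], [L → . x X d], [S → - . L S], [X → . L S], [X → . x (] }  — shift
  I2: { [S → F . ( /] }  — shift
  I3: { [S' → S .] }  — accept
  I4: { [F → d . d L] }  — shift
  I5: { [F → d d . L], [L → . - - /], [L → . X], [L → . d d], [L → . x X d], [X → . L S], [X → . x (] }  — shift
  I6: { [L → - . - /] }  — shift
  I7: { [F → . d d L], [F → d d L .], [S → . - L S], [S → . F ( /], [X → L . S] }  — shift, reduce
  I8: { [L → X .] }  — reduce
  I9: { [L → d . d] }  — shift
  I10: { [L → . - - /], [L → . X], [L → . d d], [L → . x X d], [L → x . X d], [X → . L S], [X → . x (], [X → x . (] }  — shift
  I11: { [X → x ( .] }  — reduce
  I12: { [F → . d d L], [S → . - L S], [S → . F ( /], [X → L . S] }  — shift
  I13: { [L → X .], [L → x X . d] }  — shift, reduce
  I14: { [L → x X d .] }  — reduce
  I15: { [X → L S .] }  — reduce
  I16: { [L → d d .] }  — reduce
  I17: { [L → - - . /] }  — shift
  I18: { [L → - - / .] }  — reduce
  I19: { [S → F ( . /] }  — shift
  I20: { [S → F ( / .] }  — reduce
  I21: { [F → . d d L], [S → - L . S], [S → . - L S], [S → . F ( /], [X → L . S] }  — shift
  I22: { [S → - L S .], [X → L S .] }  — 2 reduces

I22 contains complete items [S → - L S .], [X → L S .] — reduce-reduce conflict.

Answer: Yes — I22: [S → - L S .] vs [X → L S .]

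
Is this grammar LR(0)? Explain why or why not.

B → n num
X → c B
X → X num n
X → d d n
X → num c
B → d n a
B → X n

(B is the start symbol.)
A grammar is LR(0) if no state in the canonical LR(0) collection has:
  - both a shift item (dot before a terminal) and a complete item (shift-reduce conflict), or
  - two or more complete items (reduce-reduce conflict; the accept item [B' → B .] counts as a complete item here).

Augment with B' → B and build the canonical LR(0) collection (I0 = CLOSURE({[B' → . B]}), then GOTO on every symbol after a dot until no new states appear). It has 17 states:
  I0: { [B → . X n], [B → . d n a], [B → . n num], [B' → . B], [X → . X num n], [X → . c B], [X → . d d n], [X → . num c] }  — shift
  I1: { [B' → B .] }  — accept
  I2: { [B → X . n], [X → X . num n] }  — shift
  I3: { [B → . X n], [B → . d n a], [B → . n num], [X → . X num n], [X → . c B], [X → . d d n], [X → . num c], [X → c . B] }  — shift
  I4: { [B → d . n a], [X → d . d n] }  — shift
  I5: { [B → n . num] }  — shift
  I6: { [X → num . c] }  — shift
  I7: { [X → num c .] }  — reduce
  I8: { [B → n num .] }  — reduce
  I9: { [X → d d . n] }  — shift
  I10: { [B → d n . a] }  — shift
  I11: { [B → d n a .] }  — reduce
  I12: { [X → d d n .] }  — reduce
  I13: { [X → c B .] }  — reduce
  I14: { [B → X n .] }  — reduce
  I15: { [X → X num . n] }  — shift
  I16: { [X → X num n .] }  — reduce

Every state is either a pure shift/goto state or contains exactly one complete item and nothing to shift — no conflicts. The grammar is LR(0).

Answer: Yes, the grammar is LR(0)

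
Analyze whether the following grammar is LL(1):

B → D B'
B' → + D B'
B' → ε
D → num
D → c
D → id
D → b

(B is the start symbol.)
Yes, the grammar is LL(1).

Relevant sets:
  FOLLOW(B') = { $ }

For B':
  PREDICT(B' → '+' D B') = { '+' }
  PREDICT(B' → ε) = { $ }
For D:
  PREDICT(D → num) = { 'num' }
  PREDICT(D → c) = { 'c' }
  PREDICT(D → id) = { 'id' }
  PREDICT(D → b) = { 'b' }
B has a single production, so nothing to check there.

All predict sets are disjoint. The grammar IS LL(1).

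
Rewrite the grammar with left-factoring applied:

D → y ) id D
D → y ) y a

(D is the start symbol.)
Left-factoring transforms A → αβ₁ | αβ₂ into A → αA' and A' → β₁ | β₂
(α is the longest common prefix among the alternatives). Repeat until
no nonterminal has two alternatives with a common prefix.

Round 1: D has alternatives sharing prefix 'y )'. Introduce D': D → y ) D'
  Add: D' → id D
  Add: D' → y a

No remaining common prefixes — done.

Resulting grammar:
D → y ) D'
D' → id D
D' → y a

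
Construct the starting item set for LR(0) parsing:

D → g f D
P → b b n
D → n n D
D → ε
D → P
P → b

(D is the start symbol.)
First, augment the grammar with D' → D
I₀ = CLOSURE({ [D' → . D] }):
  [D' → . D] has the dot before D: add [D → . g f D], [D → . n n D], [D → .], [D → . P]
  [D → . P] has the dot before P: add [P → . b b n], [P → . b]
No further items can be added.

I₀ = { [D → . P], [D → . g f D], [D → . n n D], [D → .], [D' → . D], [P → . b b n], [P → . b] }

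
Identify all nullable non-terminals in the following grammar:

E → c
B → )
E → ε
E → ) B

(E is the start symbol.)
ε-productions: E → ε
So E is immediately nullable.
No further non-terminal can be added: every production for the remaining non-terminals contains a terminal or a non-nullable non-terminal.
Nullable = { 'E' }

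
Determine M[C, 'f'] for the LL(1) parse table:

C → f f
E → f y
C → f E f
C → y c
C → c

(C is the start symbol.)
C → f f, C → f E f

To find M[C, 'f'], we find productions for C where 'f' is in the predict set (PREDICT(N → α) = (FIRST(α) \ {ε}) ∪ (FOLLOW(N) if α ⇒* ε)).

C → f f: PREDICT = { 'f' }
  'f' is in predict set, so this production goes in M[C, 'f']
C → f E f: PREDICT = { 'f' }
  'f' is in predict set, so this production goes in M[C, 'f']
C → y c: PREDICT = { 'y' }
C → c: PREDICT = { 'c' }

M[C, 'f'] = C → f f, C → f E f  (a multiply-defined cell — the grammar is not LL(1))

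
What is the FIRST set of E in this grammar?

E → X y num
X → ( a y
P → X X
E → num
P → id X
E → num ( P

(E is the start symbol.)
FIRST sets of the other non-terminals involved (by the same procedure, iterated to a fixed point):
  FIRST(X) = { '(' }

From E → X y num:
  - X is a non-terminal: add FIRST(X) \ {ε} = { '(' }
    X is not nullable, so stop
From E → num:
  - num is a terminal: add 'num' and stop
From E → num ( P:
  - num is a terminal: add 'num' and stop

Collecting: FIRST(E) = { '(', 'num' }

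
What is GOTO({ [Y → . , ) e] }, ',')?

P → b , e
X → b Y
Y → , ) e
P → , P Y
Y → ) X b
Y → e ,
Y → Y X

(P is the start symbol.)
{ [Y → , . ) e] }

GOTO(I, ',') = CLOSURE({ [A → αX.β] : [A → α.Xβ] ∈ I, X = ',' })

Items with dot before ',', with the dot advanced:
  [Y → . , ) e] → [Y → , . ) e]
Closure adds nothing (no advanced item has the dot before a non-terminal).

GOTO = { [Y → , . ) e] }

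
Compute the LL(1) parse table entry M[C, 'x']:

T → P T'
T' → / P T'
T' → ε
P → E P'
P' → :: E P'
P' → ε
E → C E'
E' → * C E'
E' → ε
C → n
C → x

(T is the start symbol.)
C → x

To find M[C, 'x'], we find productions for C where 'x' is in the predict set (PREDICT(N → α) = (FIRST(α) \ {ε}) ∪ (FOLLOW(N) if α ⇒* ε)).

C → n: PREDICT = { 'n' }
C → x: PREDICT = { 'x' }
  'x' is in predict set, so this production goes in M[C, 'x']

M[C, 'x'] = C → x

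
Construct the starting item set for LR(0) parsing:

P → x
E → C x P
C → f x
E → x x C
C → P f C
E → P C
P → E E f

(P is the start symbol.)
{ [C → . P f C], [C → . f x], [E → . C x P], [E → . P C], [E → . x x C], [P → . E E f], [P → . x], [P' → . P] }

First, augment the grammar with P' → P
I₀ = CLOSURE({ [P' → . P] }):
  [P' → . P] has the dot before P: add [P → . x], [P → . E E f]
  [P → . E E f] has the dot before E: add [E → . C x P], [E → . x x C], [E → . P C]
  [E → . C x P] has the dot before C: add [C → . f x], [C → . P f C]
No further items can be added.

I₀ = { [C → . P f C], [C → . f x], [E → . C x P], [E → . P C], [E → . x x C], [P → . E E f], [P → . x], [P' → . P] }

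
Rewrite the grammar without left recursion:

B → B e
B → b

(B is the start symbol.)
B → b B'
B' → e B'
B' → ε

B is directly left-recursive. The standard transformation for
  A → A α₁ | ... | A α_m | β₁ | ... | β_n
is
  A  → β₁ A' | ... | β_n A'
  A' → α₁ A' | ... | α_m A' | ε

B → b becomes B → b B'
B → B e becomes B' → e B'
Add B' → ε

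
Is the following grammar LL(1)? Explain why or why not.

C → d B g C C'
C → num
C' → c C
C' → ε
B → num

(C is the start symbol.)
No. Predict set conflict for C': { 'c' }

Relevant sets:
  FOLLOW(C') = { $, 'c' }

For C:
  PREDICT(C → d B g C C') = { 'd' }
  PREDICT(C → num) = { 'num' }
For C':
  PREDICT(C' → c C) = { 'c' }
  PREDICT(C' → ε) = { $, 'c' }
B has a single production, so nothing to check there.

Conflict found: Predict set conflict for C': { 'c' }
The grammar is NOT LL(1).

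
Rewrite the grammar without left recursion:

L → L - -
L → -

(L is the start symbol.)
L is directly left-recursive. The standard transformation for
  A → A α₁ | ... | A α_m | β₁ | ... | β_n
is
  A  → β₁ A' | ... | β_n A'
  A' → α₁ A' | ... | α_m A' | ε

L → - becomes L → - L'
L → L - - becomes L' → - - L'
Add L' → ε

Resulting grammar:
L → - L'
L' → - - L'
L' → ε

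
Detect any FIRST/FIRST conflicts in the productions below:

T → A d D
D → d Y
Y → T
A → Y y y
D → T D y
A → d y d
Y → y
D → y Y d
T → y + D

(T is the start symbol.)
A FIRST/FIRST conflict occurs when two productions N → α and N → β for the same non-terminal have FIRST(α) ∩ FIRST(β) ≠ ∅ (with ε ∈ FIRST of a nullable right-hand side, so two nullable alternatives also conflict).

FIRST sets of the non-terminals at (or reachable through a nullable prefix from) the front of some alternative:
  FIRST(A) = { 'd', 'y' }
  FIRST(T) = { 'd', 'y' }
  FIRST(Y) = { 'd', 'y' }

Productions for T:
  T → A d D: FIRST = { 'd', 'y' }
  T → y + D: FIRST = { 'y' }
Productions for D:
  D → d Y: FIRST = { 'd' }
  D → T D y: FIRST = { 'd', 'y' }
  D → y Y d: FIRST = { 'y' }
Productions for Y:
  Y → T: FIRST = { 'd', 'y' }
  Y → y: FIRST = { 'y' }
Productions for A:
  A → Y y y: FIRST = { 'd', 'y' }
  A → d y d: FIRST = { 'd' }

Conflict for T: T → A d D and T → y + D
  Overlap: { 'y' }
Conflict for D: D → d Y and D → T D y
  Overlap: { 'd' }
Conflict for D: D → T D y and D → y Y d
  Overlap: { 'y' }
Conflict for Y: Y → T and Y → y
  Overlap: { 'y' }
Conflict for A: A → Y y y and A → d y d
  Overlap: { 'd' }

Answer: Yes. T → A d D / T → y '+' D on { 'y' }; D → d Y / D → T D y on { 'd' }; D → T D y / D → y Y d on { 'y' }; Y → T / Y → y on { 'y' }; A → Y y y / A → d y d on { 'd' }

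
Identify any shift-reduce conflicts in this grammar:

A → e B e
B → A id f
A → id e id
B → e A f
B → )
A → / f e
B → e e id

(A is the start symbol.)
Yes — I13: [B → e e id .] vs [A → id . e id]

A shift-reduce conflict occurs when an LR(0) state has both:
  - a complete (reduce) item [A → α .] (dot at the end), and
  - a shift item [B → β . c γ] (dot before a terminal).

Augment with A' → A and build the canonical LR(0) collection (I0 = CLOSURE({[A' → . A]}), then GOTO on every symbol after a dot until no new states appear). It has 20 states:
  I0: { [A → . / f e], [A → . e B e], [A → . id e id], [A' → . A] }  — shift
  I1: { [A → / . f e] }  — shift
  I2: { [A' → A .] }  — accept
  I3: { [A → . / f e], [A → . e B e], [A → . id e id], [A → e . B e], [B → . )], [B → . A id f], [B → . e A f], [B → . e e id] }  — shift
  I4: { [A → id . e id] }  — shift
  I5: { [A → id e . id] }  — shift
  I6: { [A → id e id .] }  — reduce
  I7: { [B → ) .] }  — reduce
  I8: { [B → A . id f] }  — shift
  I9: { [A → e B . e] }  — shift
  I10: { [A → . / f e], [A → . e B e], [A → . id e id], [A → e . B e], [B → . )], [B → . A id f], [B → . e A f], [B → . e e id], [B → e . A f], [B → e . e id] }  — shift
  I11: { [B → A . id f], [B → e A . f] }  — shift
  I12: { [A → . / f e], [A → . e B e], [A → . id e id], [A → e . B e], [B → . )], [B → . A id f], [B → . e A f], [B → . e e id], [B → e . A f], [B → e . e id], [B → e e . id] }  — shift
  I13: { [A → id . e id], [B → e e id .] }  — shift, reduce
  I14: { [B → e A f .] }  — reduce
  I15: { [B → A id . f] }  — shift
  I16: { [B → A id f .] }  — reduce
  I17: { [A → e B e .] }  — reduce
  I18: { [A → / f . e] }  — shift
  I19: { [A → / f e .] }  — reduce

I13 contains reduce item [B → e e id .] and shift item [A → id . e id] — shift-reduce conflict.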